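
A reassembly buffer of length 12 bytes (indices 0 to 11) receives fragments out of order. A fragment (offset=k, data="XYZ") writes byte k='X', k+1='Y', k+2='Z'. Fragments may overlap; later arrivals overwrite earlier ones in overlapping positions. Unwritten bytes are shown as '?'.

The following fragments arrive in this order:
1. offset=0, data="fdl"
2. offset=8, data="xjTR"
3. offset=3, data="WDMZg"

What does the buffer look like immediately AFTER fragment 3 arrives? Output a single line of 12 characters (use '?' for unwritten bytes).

Answer: fdlWDMZgxjTR

Derivation:
Fragment 1: offset=0 data="fdl" -> buffer=fdl?????????
Fragment 2: offset=8 data="xjTR" -> buffer=fdl?????xjTR
Fragment 3: offset=3 data="WDMZg" -> buffer=fdlWDMZgxjTR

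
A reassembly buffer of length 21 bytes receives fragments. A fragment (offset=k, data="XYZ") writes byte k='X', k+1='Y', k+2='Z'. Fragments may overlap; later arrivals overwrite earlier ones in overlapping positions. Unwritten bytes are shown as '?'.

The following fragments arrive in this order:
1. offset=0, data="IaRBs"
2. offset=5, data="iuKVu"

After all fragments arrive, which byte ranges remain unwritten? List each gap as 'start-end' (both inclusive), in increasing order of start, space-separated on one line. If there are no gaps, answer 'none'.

Fragment 1: offset=0 len=5
Fragment 2: offset=5 len=5
Gaps: 10-20

Answer: 10-20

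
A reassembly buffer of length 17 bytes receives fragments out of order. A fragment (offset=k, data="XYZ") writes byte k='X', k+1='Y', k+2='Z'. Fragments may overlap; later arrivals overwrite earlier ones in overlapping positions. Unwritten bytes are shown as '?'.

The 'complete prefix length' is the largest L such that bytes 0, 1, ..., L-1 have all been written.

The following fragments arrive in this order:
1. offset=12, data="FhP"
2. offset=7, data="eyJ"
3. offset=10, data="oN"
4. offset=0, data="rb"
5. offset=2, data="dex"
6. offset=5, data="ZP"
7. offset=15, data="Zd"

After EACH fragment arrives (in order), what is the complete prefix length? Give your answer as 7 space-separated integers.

Fragment 1: offset=12 data="FhP" -> buffer=????????????FhP?? -> prefix_len=0
Fragment 2: offset=7 data="eyJ" -> buffer=???????eyJ??FhP?? -> prefix_len=0
Fragment 3: offset=10 data="oN" -> buffer=???????eyJoNFhP?? -> prefix_len=0
Fragment 4: offset=0 data="rb" -> buffer=rb?????eyJoNFhP?? -> prefix_len=2
Fragment 5: offset=2 data="dex" -> buffer=rbdex??eyJoNFhP?? -> prefix_len=5
Fragment 6: offset=5 data="ZP" -> buffer=rbdexZPeyJoNFhP?? -> prefix_len=15
Fragment 7: offset=15 data="Zd" -> buffer=rbdexZPeyJoNFhPZd -> prefix_len=17

Answer: 0 0 0 2 5 15 17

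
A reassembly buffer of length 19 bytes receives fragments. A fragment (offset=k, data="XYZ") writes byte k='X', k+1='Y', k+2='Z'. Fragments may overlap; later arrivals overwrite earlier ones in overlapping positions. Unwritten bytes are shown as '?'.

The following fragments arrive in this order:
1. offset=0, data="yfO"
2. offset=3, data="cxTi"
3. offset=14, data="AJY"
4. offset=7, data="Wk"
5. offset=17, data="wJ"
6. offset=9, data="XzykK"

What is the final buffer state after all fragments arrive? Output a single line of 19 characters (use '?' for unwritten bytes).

Fragment 1: offset=0 data="yfO" -> buffer=yfO????????????????
Fragment 2: offset=3 data="cxTi" -> buffer=yfOcxTi????????????
Fragment 3: offset=14 data="AJY" -> buffer=yfOcxTi???????AJY??
Fragment 4: offset=7 data="Wk" -> buffer=yfOcxTiWk?????AJY??
Fragment 5: offset=17 data="wJ" -> buffer=yfOcxTiWk?????AJYwJ
Fragment 6: offset=9 data="XzykK" -> buffer=yfOcxTiWkXzykKAJYwJ

Answer: yfOcxTiWkXzykKAJYwJ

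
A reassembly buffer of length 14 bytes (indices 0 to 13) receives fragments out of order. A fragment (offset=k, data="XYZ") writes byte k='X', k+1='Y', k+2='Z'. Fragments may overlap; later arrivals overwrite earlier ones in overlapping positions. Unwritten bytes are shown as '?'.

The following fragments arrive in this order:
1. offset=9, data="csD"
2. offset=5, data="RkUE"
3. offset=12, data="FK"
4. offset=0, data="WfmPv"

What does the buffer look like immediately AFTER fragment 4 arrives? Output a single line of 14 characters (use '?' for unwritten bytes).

Fragment 1: offset=9 data="csD" -> buffer=?????????csD??
Fragment 2: offset=5 data="RkUE" -> buffer=?????RkUEcsD??
Fragment 3: offset=12 data="FK" -> buffer=?????RkUEcsDFK
Fragment 4: offset=0 data="WfmPv" -> buffer=WfmPvRkUEcsDFK

Answer: WfmPvRkUEcsDFK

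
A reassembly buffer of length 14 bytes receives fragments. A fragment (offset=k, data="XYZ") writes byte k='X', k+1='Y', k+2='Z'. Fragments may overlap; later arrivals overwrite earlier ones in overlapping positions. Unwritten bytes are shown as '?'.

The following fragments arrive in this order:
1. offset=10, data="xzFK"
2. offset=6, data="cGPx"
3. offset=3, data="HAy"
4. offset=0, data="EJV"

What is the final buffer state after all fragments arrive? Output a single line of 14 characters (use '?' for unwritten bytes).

Answer: EJVHAycGPxxzFK

Derivation:
Fragment 1: offset=10 data="xzFK" -> buffer=??????????xzFK
Fragment 2: offset=6 data="cGPx" -> buffer=??????cGPxxzFK
Fragment 3: offset=3 data="HAy" -> buffer=???HAycGPxxzFK
Fragment 4: offset=0 data="EJV" -> buffer=EJVHAycGPxxzFK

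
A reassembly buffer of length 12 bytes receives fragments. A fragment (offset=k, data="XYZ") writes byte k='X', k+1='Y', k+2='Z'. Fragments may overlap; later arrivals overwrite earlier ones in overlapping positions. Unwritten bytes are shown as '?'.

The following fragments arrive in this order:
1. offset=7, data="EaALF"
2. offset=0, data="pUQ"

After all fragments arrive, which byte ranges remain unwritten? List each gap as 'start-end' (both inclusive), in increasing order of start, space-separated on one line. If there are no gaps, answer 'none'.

Fragment 1: offset=7 len=5
Fragment 2: offset=0 len=3
Gaps: 3-6

Answer: 3-6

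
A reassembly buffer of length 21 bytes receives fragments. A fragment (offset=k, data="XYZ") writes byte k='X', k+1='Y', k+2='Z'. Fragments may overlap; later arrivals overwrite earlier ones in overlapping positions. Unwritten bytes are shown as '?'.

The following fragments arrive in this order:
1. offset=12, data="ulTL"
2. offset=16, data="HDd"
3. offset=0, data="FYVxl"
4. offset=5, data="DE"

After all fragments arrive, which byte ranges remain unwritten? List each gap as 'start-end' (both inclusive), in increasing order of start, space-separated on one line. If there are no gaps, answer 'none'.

Fragment 1: offset=12 len=4
Fragment 2: offset=16 len=3
Fragment 3: offset=0 len=5
Fragment 4: offset=5 len=2
Gaps: 7-11 19-20

Answer: 7-11 19-20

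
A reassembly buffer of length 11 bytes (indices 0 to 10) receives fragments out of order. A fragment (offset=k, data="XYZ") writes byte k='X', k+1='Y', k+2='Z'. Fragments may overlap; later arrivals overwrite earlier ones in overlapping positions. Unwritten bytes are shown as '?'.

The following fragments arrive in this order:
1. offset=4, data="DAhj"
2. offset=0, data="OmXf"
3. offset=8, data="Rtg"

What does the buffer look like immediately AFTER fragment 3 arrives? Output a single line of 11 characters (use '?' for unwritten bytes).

Answer: OmXfDAhjRtg

Derivation:
Fragment 1: offset=4 data="DAhj" -> buffer=????DAhj???
Fragment 2: offset=0 data="OmXf" -> buffer=OmXfDAhj???
Fragment 3: offset=8 data="Rtg" -> buffer=OmXfDAhjRtg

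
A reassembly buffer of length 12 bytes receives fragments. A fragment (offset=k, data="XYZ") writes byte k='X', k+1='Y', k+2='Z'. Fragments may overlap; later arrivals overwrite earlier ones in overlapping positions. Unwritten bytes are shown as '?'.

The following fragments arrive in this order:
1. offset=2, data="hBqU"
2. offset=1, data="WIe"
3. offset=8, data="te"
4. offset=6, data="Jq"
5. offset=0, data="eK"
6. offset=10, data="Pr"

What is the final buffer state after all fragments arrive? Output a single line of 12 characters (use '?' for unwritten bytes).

Fragment 1: offset=2 data="hBqU" -> buffer=??hBqU??????
Fragment 2: offset=1 data="WIe" -> buffer=?WIeqU??????
Fragment 3: offset=8 data="te" -> buffer=?WIeqU??te??
Fragment 4: offset=6 data="Jq" -> buffer=?WIeqUJqte??
Fragment 5: offset=0 data="eK" -> buffer=eKIeqUJqte??
Fragment 6: offset=10 data="Pr" -> buffer=eKIeqUJqtePr

Answer: eKIeqUJqtePr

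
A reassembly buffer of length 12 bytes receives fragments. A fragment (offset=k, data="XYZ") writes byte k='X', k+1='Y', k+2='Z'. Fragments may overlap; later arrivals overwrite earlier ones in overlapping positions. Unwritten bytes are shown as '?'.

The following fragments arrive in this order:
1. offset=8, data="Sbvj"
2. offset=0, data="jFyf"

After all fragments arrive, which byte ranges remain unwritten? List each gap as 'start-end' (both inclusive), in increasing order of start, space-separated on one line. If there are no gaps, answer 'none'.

Answer: 4-7

Derivation:
Fragment 1: offset=8 len=4
Fragment 2: offset=0 len=4
Gaps: 4-7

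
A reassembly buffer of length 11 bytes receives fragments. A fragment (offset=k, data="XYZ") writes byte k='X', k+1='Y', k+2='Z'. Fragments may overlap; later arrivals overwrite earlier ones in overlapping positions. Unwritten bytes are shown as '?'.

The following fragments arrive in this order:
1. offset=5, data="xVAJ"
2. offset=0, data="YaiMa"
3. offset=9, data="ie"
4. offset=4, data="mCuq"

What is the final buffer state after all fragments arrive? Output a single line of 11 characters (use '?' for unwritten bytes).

Fragment 1: offset=5 data="xVAJ" -> buffer=?????xVAJ??
Fragment 2: offset=0 data="YaiMa" -> buffer=YaiMaxVAJ??
Fragment 3: offset=9 data="ie" -> buffer=YaiMaxVAJie
Fragment 4: offset=4 data="mCuq" -> buffer=YaiMmCuqJie

Answer: YaiMmCuqJie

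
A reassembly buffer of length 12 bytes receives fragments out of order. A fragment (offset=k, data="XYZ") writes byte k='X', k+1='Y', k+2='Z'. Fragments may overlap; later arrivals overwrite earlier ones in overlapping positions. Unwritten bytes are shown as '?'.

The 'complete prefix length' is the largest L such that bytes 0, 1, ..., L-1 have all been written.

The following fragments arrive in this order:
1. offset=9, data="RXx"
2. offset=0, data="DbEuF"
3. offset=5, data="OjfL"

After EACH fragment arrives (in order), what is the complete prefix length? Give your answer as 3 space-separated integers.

Answer: 0 5 12

Derivation:
Fragment 1: offset=9 data="RXx" -> buffer=?????????RXx -> prefix_len=0
Fragment 2: offset=0 data="DbEuF" -> buffer=DbEuF????RXx -> prefix_len=5
Fragment 3: offset=5 data="OjfL" -> buffer=DbEuFOjfLRXx -> prefix_len=12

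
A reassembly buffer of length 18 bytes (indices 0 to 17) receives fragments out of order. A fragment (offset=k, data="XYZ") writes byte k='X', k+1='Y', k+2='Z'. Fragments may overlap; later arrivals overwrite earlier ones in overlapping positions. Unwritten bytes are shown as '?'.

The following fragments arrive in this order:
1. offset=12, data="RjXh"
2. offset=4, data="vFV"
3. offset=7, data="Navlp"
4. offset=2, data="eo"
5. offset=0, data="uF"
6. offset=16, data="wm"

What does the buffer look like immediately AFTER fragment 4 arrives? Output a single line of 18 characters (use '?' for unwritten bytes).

Fragment 1: offset=12 data="RjXh" -> buffer=????????????RjXh??
Fragment 2: offset=4 data="vFV" -> buffer=????vFV?????RjXh??
Fragment 3: offset=7 data="Navlp" -> buffer=????vFVNavlpRjXh??
Fragment 4: offset=2 data="eo" -> buffer=??eovFVNavlpRjXh??

Answer: ??eovFVNavlpRjXh??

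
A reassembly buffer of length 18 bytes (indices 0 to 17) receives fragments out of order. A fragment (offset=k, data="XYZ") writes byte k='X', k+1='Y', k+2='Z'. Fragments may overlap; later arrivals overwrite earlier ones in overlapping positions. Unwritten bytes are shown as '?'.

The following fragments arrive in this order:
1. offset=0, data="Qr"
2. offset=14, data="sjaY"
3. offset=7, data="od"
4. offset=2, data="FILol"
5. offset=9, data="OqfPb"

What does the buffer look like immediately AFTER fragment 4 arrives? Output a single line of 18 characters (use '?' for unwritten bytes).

Answer: QrFILolod?????sjaY

Derivation:
Fragment 1: offset=0 data="Qr" -> buffer=Qr????????????????
Fragment 2: offset=14 data="sjaY" -> buffer=Qr????????????sjaY
Fragment 3: offset=7 data="od" -> buffer=Qr?????od?????sjaY
Fragment 4: offset=2 data="FILol" -> buffer=QrFILolod?????sjaY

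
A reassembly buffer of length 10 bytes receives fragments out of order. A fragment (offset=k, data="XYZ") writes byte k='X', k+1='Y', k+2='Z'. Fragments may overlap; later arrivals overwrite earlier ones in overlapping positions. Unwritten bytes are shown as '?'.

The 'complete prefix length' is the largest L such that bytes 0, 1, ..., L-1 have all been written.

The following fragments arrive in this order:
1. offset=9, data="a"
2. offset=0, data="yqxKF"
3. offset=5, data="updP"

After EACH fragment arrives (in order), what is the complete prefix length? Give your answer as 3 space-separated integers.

Fragment 1: offset=9 data="a" -> buffer=?????????a -> prefix_len=0
Fragment 2: offset=0 data="yqxKF" -> buffer=yqxKF????a -> prefix_len=5
Fragment 3: offset=5 data="updP" -> buffer=yqxKFupdPa -> prefix_len=10

Answer: 0 5 10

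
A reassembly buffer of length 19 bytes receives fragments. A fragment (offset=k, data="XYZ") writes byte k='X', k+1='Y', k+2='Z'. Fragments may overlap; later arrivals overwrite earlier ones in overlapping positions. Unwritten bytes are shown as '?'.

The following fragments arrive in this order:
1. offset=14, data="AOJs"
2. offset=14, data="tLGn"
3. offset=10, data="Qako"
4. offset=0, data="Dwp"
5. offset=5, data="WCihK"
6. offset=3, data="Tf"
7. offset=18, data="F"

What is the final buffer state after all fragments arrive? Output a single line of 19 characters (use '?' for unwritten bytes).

Fragment 1: offset=14 data="AOJs" -> buffer=??????????????AOJs?
Fragment 2: offset=14 data="tLGn" -> buffer=??????????????tLGn?
Fragment 3: offset=10 data="Qako" -> buffer=??????????QakotLGn?
Fragment 4: offset=0 data="Dwp" -> buffer=Dwp???????QakotLGn?
Fragment 5: offset=5 data="WCihK" -> buffer=Dwp??WCihKQakotLGn?
Fragment 6: offset=3 data="Tf" -> buffer=DwpTfWCihKQakotLGn?
Fragment 7: offset=18 data="F" -> buffer=DwpTfWCihKQakotLGnF

Answer: DwpTfWCihKQakotLGnF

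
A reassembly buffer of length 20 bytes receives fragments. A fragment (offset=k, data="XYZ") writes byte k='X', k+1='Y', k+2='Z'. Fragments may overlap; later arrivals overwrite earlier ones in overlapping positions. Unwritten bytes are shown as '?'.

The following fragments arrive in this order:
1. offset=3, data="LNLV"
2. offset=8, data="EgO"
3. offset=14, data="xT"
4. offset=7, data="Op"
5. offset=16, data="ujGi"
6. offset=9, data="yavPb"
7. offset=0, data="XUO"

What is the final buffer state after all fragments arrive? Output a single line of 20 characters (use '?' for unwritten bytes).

Answer: XUOLNLVOpyavPbxTujGi

Derivation:
Fragment 1: offset=3 data="LNLV" -> buffer=???LNLV?????????????
Fragment 2: offset=8 data="EgO" -> buffer=???LNLV?EgO?????????
Fragment 3: offset=14 data="xT" -> buffer=???LNLV?EgO???xT????
Fragment 4: offset=7 data="Op" -> buffer=???LNLVOpgO???xT????
Fragment 5: offset=16 data="ujGi" -> buffer=???LNLVOpgO???xTujGi
Fragment 6: offset=9 data="yavPb" -> buffer=???LNLVOpyavPbxTujGi
Fragment 7: offset=0 data="XUO" -> buffer=XUOLNLVOpyavPbxTujGi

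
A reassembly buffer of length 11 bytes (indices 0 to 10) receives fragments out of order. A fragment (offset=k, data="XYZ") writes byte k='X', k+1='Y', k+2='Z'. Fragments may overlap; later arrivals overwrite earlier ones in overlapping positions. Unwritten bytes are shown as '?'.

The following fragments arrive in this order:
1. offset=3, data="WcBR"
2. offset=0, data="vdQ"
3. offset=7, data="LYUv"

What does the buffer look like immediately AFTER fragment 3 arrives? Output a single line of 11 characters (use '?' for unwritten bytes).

Answer: vdQWcBRLYUv

Derivation:
Fragment 1: offset=3 data="WcBR" -> buffer=???WcBR????
Fragment 2: offset=0 data="vdQ" -> buffer=vdQWcBR????
Fragment 3: offset=7 data="LYUv" -> buffer=vdQWcBRLYUv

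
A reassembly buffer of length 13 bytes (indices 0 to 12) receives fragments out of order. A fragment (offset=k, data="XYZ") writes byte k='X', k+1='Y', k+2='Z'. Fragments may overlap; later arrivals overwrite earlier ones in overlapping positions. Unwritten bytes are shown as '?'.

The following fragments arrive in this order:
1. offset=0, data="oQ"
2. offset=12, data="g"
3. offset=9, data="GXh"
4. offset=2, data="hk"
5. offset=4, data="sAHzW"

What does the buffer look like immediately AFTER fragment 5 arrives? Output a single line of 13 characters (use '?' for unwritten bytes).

Answer: oQhksAHzWGXhg

Derivation:
Fragment 1: offset=0 data="oQ" -> buffer=oQ???????????
Fragment 2: offset=12 data="g" -> buffer=oQ??????????g
Fragment 3: offset=9 data="GXh" -> buffer=oQ???????GXhg
Fragment 4: offset=2 data="hk" -> buffer=oQhk?????GXhg
Fragment 5: offset=4 data="sAHzW" -> buffer=oQhksAHzWGXhg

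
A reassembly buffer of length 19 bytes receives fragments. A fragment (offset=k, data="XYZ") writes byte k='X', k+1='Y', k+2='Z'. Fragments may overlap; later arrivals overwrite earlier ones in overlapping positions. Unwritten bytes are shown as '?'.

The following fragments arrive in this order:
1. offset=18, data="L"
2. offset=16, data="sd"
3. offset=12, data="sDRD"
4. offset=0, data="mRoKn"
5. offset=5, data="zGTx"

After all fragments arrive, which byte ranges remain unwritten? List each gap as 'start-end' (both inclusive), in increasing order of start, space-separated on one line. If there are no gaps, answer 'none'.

Answer: 9-11

Derivation:
Fragment 1: offset=18 len=1
Fragment 2: offset=16 len=2
Fragment 3: offset=12 len=4
Fragment 4: offset=0 len=5
Fragment 5: offset=5 len=4
Gaps: 9-11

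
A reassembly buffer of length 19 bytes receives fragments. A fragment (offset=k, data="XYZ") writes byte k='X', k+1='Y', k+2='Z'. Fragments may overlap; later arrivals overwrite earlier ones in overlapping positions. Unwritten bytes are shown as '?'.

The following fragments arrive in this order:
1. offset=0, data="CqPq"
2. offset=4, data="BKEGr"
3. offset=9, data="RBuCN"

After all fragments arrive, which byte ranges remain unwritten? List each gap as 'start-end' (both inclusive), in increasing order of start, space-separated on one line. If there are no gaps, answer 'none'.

Answer: 14-18

Derivation:
Fragment 1: offset=0 len=4
Fragment 2: offset=4 len=5
Fragment 3: offset=9 len=5
Gaps: 14-18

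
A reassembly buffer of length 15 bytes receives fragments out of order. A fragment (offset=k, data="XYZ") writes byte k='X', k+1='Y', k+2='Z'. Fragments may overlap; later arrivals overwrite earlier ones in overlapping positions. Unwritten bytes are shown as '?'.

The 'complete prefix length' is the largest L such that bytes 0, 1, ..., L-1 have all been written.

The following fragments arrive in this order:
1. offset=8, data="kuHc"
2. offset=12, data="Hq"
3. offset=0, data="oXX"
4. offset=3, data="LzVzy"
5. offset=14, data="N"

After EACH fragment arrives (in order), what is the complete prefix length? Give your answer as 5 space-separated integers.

Fragment 1: offset=8 data="kuHc" -> buffer=????????kuHc??? -> prefix_len=0
Fragment 2: offset=12 data="Hq" -> buffer=????????kuHcHq? -> prefix_len=0
Fragment 3: offset=0 data="oXX" -> buffer=oXX?????kuHcHq? -> prefix_len=3
Fragment 4: offset=3 data="LzVzy" -> buffer=oXXLzVzykuHcHq? -> prefix_len=14
Fragment 5: offset=14 data="N" -> buffer=oXXLzVzykuHcHqN -> prefix_len=15

Answer: 0 0 3 14 15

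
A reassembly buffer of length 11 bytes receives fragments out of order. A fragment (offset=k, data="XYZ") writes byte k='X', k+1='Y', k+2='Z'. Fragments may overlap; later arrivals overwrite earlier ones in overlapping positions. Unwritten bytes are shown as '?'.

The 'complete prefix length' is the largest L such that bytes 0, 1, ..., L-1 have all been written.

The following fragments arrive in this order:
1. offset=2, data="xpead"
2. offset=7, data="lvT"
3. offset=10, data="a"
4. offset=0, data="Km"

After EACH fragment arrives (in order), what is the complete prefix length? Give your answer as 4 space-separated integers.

Fragment 1: offset=2 data="xpead" -> buffer=??xpead???? -> prefix_len=0
Fragment 2: offset=7 data="lvT" -> buffer=??xpeadlvT? -> prefix_len=0
Fragment 3: offset=10 data="a" -> buffer=??xpeadlvTa -> prefix_len=0
Fragment 4: offset=0 data="Km" -> buffer=KmxpeadlvTa -> prefix_len=11

Answer: 0 0 0 11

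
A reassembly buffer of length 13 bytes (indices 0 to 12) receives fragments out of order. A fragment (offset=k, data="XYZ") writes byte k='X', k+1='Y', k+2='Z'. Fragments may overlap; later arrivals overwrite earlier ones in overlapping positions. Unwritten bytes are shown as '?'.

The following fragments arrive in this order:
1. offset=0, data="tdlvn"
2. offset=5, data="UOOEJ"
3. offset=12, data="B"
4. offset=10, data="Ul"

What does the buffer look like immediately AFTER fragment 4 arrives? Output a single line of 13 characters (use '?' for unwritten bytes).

Answer: tdlvnUOOEJUlB

Derivation:
Fragment 1: offset=0 data="tdlvn" -> buffer=tdlvn????????
Fragment 2: offset=5 data="UOOEJ" -> buffer=tdlvnUOOEJ???
Fragment 3: offset=12 data="B" -> buffer=tdlvnUOOEJ??B
Fragment 4: offset=10 data="Ul" -> buffer=tdlvnUOOEJUlB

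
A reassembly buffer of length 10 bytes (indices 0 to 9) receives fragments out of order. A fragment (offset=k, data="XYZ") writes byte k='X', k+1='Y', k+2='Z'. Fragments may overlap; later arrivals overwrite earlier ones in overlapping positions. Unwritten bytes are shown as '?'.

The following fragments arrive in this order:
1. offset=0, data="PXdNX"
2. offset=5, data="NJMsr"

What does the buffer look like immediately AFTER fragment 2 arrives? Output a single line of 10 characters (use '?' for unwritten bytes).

Answer: PXdNXNJMsr

Derivation:
Fragment 1: offset=0 data="PXdNX" -> buffer=PXdNX?????
Fragment 2: offset=5 data="NJMsr" -> buffer=PXdNXNJMsr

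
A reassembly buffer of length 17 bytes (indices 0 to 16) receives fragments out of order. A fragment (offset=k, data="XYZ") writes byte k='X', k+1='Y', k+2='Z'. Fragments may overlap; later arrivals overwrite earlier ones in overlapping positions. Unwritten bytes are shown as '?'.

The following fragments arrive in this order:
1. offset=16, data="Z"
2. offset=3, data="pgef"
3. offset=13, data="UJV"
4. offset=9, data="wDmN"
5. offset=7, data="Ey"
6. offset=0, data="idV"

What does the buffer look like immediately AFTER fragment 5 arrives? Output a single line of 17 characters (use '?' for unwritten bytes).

Answer: ???pgefEywDmNUJVZ

Derivation:
Fragment 1: offset=16 data="Z" -> buffer=????????????????Z
Fragment 2: offset=3 data="pgef" -> buffer=???pgef?????????Z
Fragment 3: offset=13 data="UJV" -> buffer=???pgef??????UJVZ
Fragment 4: offset=9 data="wDmN" -> buffer=???pgef??wDmNUJVZ
Fragment 5: offset=7 data="Ey" -> buffer=???pgefEywDmNUJVZ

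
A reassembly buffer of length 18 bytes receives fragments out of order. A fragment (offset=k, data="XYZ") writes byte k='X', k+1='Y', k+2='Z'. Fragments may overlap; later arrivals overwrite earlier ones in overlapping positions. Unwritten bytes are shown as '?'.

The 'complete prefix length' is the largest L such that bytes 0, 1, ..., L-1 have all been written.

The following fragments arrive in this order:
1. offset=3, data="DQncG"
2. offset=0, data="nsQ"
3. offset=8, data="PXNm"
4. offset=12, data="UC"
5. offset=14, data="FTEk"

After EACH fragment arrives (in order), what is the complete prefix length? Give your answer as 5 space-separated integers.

Answer: 0 8 12 14 18

Derivation:
Fragment 1: offset=3 data="DQncG" -> buffer=???DQncG?????????? -> prefix_len=0
Fragment 2: offset=0 data="nsQ" -> buffer=nsQDQncG?????????? -> prefix_len=8
Fragment 3: offset=8 data="PXNm" -> buffer=nsQDQncGPXNm?????? -> prefix_len=12
Fragment 4: offset=12 data="UC" -> buffer=nsQDQncGPXNmUC???? -> prefix_len=14
Fragment 5: offset=14 data="FTEk" -> buffer=nsQDQncGPXNmUCFTEk -> prefix_len=18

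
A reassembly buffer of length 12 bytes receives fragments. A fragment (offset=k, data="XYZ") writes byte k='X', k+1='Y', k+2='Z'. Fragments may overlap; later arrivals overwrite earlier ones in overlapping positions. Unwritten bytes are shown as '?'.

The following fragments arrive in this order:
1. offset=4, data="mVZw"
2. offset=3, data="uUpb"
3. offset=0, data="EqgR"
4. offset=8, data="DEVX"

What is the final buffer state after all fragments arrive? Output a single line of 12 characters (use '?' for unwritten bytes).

Answer: EqgRUpbwDEVX

Derivation:
Fragment 1: offset=4 data="mVZw" -> buffer=????mVZw????
Fragment 2: offset=3 data="uUpb" -> buffer=???uUpbw????
Fragment 3: offset=0 data="EqgR" -> buffer=EqgRUpbw????
Fragment 4: offset=8 data="DEVX" -> buffer=EqgRUpbwDEVX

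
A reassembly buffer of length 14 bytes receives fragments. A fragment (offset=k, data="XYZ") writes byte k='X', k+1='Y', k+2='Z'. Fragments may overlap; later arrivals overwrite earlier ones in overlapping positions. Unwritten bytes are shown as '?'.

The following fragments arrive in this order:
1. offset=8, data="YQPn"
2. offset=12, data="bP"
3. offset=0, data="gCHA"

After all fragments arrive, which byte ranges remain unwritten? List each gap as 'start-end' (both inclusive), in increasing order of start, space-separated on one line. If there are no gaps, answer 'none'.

Answer: 4-7

Derivation:
Fragment 1: offset=8 len=4
Fragment 2: offset=12 len=2
Fragment 3: offset=0 len=4
Gaps: 4-7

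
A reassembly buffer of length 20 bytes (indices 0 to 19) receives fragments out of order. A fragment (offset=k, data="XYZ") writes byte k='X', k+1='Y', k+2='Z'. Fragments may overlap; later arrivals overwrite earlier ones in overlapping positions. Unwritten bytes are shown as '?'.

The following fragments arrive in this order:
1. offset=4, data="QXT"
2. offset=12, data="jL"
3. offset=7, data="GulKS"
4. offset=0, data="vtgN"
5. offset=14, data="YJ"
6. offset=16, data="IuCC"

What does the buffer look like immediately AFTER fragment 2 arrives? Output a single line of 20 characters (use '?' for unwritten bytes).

Fragment 1: offset=4 data="QXT" -> buffer=????QXT?????????????
Fragment 2: offset=12 data="jL" -> buffer=????QXT?????jL??????

Answer: ????QXT?????jL??????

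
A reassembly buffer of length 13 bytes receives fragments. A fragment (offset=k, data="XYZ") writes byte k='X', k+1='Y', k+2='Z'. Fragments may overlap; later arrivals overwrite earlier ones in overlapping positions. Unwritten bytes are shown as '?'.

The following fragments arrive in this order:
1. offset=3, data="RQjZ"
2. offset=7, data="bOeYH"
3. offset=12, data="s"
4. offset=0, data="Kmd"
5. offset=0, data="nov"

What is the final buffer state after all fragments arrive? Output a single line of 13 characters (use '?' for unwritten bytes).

Answer: novRQjZbOeYHs

Derivation:
Fragment 1: offset=3 data="RQjZ" -> buffer=???RQjZ??????
Fragment 2: offset=7 data="bOeYH" -> buffer=???RQjZbOeYH?
Fragment 3: offset=12 data="s" -> buffer=???RQjZbOeYHs
Fragment 4: offset=0 data="Kmd" -> buffer=KmdRQjZbOeYHs
Fragment 5: offset=0 data="nov" -> buffer=novRQjZbOeYHs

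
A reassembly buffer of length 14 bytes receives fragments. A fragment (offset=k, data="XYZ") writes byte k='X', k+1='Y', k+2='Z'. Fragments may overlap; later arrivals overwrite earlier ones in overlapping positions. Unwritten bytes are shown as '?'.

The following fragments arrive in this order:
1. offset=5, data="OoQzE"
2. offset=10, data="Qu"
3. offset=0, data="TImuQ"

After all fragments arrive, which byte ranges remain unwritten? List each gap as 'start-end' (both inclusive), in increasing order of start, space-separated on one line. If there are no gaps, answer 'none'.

Answer: 12-13

Derivation:
Fragment 1: offset=5 len=5
Fragment 2: offset=10 len=2
Fragment 3: offset=0 len=5
Gaps: 12-13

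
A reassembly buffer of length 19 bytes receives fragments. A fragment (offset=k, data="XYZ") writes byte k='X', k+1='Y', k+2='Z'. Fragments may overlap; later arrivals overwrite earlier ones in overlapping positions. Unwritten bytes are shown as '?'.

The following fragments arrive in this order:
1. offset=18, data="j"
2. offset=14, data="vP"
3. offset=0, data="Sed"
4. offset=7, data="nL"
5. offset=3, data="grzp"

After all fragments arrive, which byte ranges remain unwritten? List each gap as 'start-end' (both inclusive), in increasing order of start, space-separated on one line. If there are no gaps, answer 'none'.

Answer: 9-13 16-17

Derivation:
Fragment 1: offset=18 len=1
Fragment 2: offset=14 len=2
Fragment 3: offset=0 len=3
Fragment 4: offset=7 len=2
Fragment 5: offset=3 len=4
Gaps: 9-13 16-17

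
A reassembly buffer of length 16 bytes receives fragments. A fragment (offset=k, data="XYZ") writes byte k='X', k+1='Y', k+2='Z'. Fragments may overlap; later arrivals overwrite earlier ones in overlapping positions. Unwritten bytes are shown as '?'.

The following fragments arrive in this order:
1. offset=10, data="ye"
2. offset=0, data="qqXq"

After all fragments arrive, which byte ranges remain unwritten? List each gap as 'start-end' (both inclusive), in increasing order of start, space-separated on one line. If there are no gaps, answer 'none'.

Answer: 4-9 12-15

Derivation:
Fragment 1: offset=10 len=2
Fragment 2: offset=0 len=4
Gaps: 4-9 12-15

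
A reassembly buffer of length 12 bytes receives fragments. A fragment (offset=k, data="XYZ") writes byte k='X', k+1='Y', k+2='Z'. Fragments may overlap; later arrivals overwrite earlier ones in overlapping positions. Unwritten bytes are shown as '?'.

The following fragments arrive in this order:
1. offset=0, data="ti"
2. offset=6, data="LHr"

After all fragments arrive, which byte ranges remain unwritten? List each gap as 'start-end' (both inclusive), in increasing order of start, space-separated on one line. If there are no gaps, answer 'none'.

Answer: 2-5 9-11

Derivation:
Fragment 1: offset=0 len=2
Fragment 2: offset=6 len=3
Gaps: 2-5 9-11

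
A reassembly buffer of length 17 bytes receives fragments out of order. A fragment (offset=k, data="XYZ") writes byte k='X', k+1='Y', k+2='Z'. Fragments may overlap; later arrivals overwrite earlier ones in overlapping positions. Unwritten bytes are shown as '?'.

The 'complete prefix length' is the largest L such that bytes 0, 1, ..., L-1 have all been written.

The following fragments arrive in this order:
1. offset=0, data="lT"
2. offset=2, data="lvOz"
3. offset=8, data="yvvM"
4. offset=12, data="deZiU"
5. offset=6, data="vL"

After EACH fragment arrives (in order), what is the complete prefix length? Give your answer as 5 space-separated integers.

Fragment 1: offset=0 data="lT" -> buffer=lT??????????????? -> prefix_len=2
Fragment 2: offset=2 data="lvOz" -> buffer=lTlvOz??????????? -> prefix_len=6
Fragment 3: offset=8 data="yvvM" -> buffer=lTlvOz??yvvM????? -> prefix_len=6
Fragment 4: offset=12 data="deZiU" -> buffer=lTlvOz??yvvMdeZiU -> prefix_len=6
Fragment 5: offset=6 data="vL" -> buffer=lTlvOzvLyvvMdeZiU -> prefix_len=17

Answer: 2 6 6 6 17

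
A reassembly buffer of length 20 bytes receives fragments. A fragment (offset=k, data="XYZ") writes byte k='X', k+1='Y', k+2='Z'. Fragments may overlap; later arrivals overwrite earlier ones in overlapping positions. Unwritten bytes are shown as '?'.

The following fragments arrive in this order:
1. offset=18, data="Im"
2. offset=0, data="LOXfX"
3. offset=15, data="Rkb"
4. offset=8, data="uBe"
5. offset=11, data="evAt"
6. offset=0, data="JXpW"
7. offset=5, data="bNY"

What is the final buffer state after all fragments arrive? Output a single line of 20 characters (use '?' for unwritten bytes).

Fragment 1: offset=18 data="Im" -> buffer=??????????????????Im
Fragment 2: offset=0 data="LOXfX" -> buffer=LOXfX?????????????Im
Fragment 3: offset=15 data="Rkb" -> buffer=LOXfX??????????RkbIm
Fragment 4: offset=8 data="uBe" -> buffer=LOXfX???uBe????RkbIm
Fragment 5: offset=11 data="evAt" -> buffer=LOXfX???uBeevAtRkbIm
Fragment 6: offset=0 data="JXpW" -> buffer=JXpWX???uBeevAtRkbIm
Fragment 7: offset=5 data="bNY" -> buffer=JXpWXbNYuBeevAtRkbIm

Answer: JXpWXbNYuBeevAtRkbIm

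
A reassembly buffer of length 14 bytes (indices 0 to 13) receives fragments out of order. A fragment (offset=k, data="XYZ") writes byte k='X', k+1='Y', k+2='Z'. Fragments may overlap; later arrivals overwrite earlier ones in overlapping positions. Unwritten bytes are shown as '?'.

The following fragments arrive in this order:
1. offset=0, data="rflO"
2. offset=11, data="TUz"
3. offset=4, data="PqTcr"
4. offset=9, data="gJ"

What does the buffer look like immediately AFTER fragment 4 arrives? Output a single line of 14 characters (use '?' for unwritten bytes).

Fragment 1: offset=0 data="rflO" -> buffer=rflO??????????
Fragment 2: offset=11 data="TUz" -> buffer=rflO???????TUz
Fragment 3: offset=4 data="PqTcr" -> buffer=rflOPqTcr??TUz
Fragment 4: offset=9 data="gJ" -> buffer=rflOPqTcrgJTUz

Answer: rflOPqTcrgJTUz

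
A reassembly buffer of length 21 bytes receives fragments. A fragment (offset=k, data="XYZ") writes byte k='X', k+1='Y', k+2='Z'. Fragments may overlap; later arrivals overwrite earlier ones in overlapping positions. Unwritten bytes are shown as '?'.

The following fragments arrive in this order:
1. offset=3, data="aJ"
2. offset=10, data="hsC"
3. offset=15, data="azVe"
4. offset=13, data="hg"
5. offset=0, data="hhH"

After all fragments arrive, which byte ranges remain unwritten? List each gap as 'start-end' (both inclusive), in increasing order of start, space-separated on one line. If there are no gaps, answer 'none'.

Fragment 1: offset=3 len=2
Fragment 2: offset=10 len=3
Fragment 3: offset=15 len=4
Fragment 4: offset=13 len=2
Fragment 5: offset=0 len=3
Gaps: 5-9 19-20

Answer: 5-9 19-20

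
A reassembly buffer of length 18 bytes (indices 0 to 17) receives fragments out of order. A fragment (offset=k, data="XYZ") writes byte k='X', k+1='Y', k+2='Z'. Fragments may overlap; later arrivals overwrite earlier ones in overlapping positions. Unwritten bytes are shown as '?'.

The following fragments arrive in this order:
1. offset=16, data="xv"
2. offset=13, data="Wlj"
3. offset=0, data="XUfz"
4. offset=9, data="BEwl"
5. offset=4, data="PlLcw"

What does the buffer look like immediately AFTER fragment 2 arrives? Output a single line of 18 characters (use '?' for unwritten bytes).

Fragment 1: offset=16 data="xv" -> buffer=????????????????xv
Fragment 2: offset=13 data="Wlj" -> buffer=?????????????Wljxv

Answer: ?????????????Wljxv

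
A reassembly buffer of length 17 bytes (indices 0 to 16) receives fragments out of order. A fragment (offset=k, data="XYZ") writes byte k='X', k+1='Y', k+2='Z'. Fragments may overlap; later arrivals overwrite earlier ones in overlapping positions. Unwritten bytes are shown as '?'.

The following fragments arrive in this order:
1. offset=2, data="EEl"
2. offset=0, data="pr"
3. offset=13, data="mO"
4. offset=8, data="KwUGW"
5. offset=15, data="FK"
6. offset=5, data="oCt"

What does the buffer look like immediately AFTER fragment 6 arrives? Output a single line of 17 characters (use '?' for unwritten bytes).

Answer: prEEloCtKwUGWmOFK

Derivation:
Fragment 1: offset=2 data="EEl" -> buffer=??EEl????????????
Fragment 2: offset=0 data="pr" -> buffer=prEEl????????????
Fragment 3: offset=13 data="mO" -> buffer=prEEl????????mO??
Fragment 4: offset=8 data="KwUGW" -> buffer=prEEl???KwUGWmO??
Fragment 5: offset=15 data="FK" -> buffer=prEEl???KwUGWmOFK
Fragment 6: offset=5 data="oCt" -> buffer=prEEloCtKwUGWmOFK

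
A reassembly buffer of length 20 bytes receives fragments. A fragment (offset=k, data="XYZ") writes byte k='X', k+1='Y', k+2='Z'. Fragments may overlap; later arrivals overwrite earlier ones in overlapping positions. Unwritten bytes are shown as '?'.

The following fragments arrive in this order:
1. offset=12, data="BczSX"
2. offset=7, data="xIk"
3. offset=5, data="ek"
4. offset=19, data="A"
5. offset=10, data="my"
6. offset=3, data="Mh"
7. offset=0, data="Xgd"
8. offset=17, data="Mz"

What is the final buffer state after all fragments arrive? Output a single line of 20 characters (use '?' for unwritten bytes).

Answer: XgdMhekxIkmyBczSXMzA

Derivation:
Fragment 1: offset=12 data="BczSX" -> buffer=????????????BczSX???
Fragment 2: offset=7 data="xIk" -> buffer=???????xIk??BczSX???
Fragment 3: offset=5 data="ek" -> buffer=?????ekxIk??BczSX???
Fragment 4: offset=19 data="A" -> buffer=?????ekxIk??BczSX??A
Fragment 5: offset=10 data="my" -> buffer=?????ekxIkmyBczSX??A
Fragment 6: offset=3 data="Mh" -> buffer=???MhekxIkmyBczSX??A
Fragment 7: offset=0 data="Xgd" -> buffer=XgdMhekxIkmyBczSX??A
Fragment 8: offset=17 data="Mz" -> buffer=XgdMhekxIkmyBczSXMzA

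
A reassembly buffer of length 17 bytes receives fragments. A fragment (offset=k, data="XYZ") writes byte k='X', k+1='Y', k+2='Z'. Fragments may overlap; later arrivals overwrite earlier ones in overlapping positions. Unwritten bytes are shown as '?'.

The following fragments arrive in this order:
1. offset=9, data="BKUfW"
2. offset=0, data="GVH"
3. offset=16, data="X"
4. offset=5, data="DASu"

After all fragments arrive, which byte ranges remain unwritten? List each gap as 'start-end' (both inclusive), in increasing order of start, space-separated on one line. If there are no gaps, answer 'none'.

Fragment 1: offset=9 len=5
Fragment 2: offset=0 len=3
Fragment 3: offset=16 len=1
Fragment 4: offset=5 len=4
Gaps: 3-4 14-15

Answer: 3-4 14-15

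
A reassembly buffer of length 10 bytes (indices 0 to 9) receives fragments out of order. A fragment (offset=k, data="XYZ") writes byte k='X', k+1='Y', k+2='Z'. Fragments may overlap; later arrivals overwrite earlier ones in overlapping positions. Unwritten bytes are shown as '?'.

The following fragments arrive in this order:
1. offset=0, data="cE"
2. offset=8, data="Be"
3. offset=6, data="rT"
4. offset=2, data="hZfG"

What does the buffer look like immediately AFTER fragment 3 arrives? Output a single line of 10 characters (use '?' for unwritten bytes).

Fragment 1: offset=0 data="cE" -> buffer=cE????????
Fragment 2: offset=8 data="Be" -> buffer=cE??????Be
Fragment 3: offset=6 data="rT" -> buffer=cE????rTBe

Answer: cE????rTBe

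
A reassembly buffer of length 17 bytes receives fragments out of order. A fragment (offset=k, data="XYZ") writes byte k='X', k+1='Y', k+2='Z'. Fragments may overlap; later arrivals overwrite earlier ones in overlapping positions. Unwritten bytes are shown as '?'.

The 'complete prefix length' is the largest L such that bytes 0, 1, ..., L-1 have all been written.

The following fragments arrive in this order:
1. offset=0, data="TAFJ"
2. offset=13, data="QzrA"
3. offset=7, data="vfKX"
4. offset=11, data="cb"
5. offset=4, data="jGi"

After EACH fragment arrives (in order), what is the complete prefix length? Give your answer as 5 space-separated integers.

Answer: 4 4 4 4 17

Derivation:
Fragment 1: offset=0 data="TAFJ" -> buffer=TAFJ????????????? -> prefix_len=4
Fragment 2: offset=13 data="QzrA" -> buffer=TAFJ?????????QzrA -> prefix_len=4
Fragment 3: offset=7 data="vfKX" -> buffer=TAFJ???vfKX??QzrA -> prefix_len=4
Fragment 4: offset=11 data="cb" -> buffer=TAFJ???vfKXcbQzrA -> prefix_len=4
Fragment 5: offset=4 data="jGi" -> buffer=TAFJjGivfKXcbQzrA -> prefix_len=17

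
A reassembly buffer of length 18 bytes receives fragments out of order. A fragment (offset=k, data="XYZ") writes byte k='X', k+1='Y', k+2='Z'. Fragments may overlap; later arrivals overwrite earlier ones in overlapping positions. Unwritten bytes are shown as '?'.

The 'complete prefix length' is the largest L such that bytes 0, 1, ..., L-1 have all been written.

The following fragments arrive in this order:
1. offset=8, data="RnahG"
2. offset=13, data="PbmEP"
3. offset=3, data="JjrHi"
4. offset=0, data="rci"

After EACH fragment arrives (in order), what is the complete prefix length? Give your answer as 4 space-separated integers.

Answer: 0 0 0 18

Derivation:
Fragment 1: offset=8 data="RnahG" -> buffer=????????RnahG????? -> prefix_len=0
Fragment 2: offset=13 data="PbmEP" -> buffer=????????RnahGPbmEP -> prefix_len=0
Fragment 3: offset=3 data="JjrHi" -> buffer=???JjrHiRnahGPbmEP -> prefix_len=0
Fragment 4: offset=0 data="rci" -> buffer=rciJjrHiRnahGPbmEP -> prefix_len=18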